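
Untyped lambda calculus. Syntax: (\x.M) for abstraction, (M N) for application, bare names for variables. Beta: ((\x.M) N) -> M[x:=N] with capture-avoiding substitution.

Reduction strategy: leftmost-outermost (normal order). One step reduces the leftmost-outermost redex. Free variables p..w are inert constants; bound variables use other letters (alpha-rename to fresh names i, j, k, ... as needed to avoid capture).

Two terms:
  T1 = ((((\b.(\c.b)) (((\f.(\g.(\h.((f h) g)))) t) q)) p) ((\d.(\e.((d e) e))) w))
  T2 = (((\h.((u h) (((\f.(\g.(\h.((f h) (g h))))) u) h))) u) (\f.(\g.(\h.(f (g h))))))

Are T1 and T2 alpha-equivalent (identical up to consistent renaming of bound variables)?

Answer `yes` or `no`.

Term 1: ((((\b.(\c.b)) (((\f.(\g.(\h.((f h) g)))) t) q)) p) ((\d.(\e.((d e) e))) w))
Term 2: (((\h.((u h) (((\f.(\g.(\h.((f h) (g h))))) u) h))) u) (\f.(\g.(\h.(f (g h))))))
Alpha-equivalence: compare structure up to binder renaming.
Result: False

Answer: no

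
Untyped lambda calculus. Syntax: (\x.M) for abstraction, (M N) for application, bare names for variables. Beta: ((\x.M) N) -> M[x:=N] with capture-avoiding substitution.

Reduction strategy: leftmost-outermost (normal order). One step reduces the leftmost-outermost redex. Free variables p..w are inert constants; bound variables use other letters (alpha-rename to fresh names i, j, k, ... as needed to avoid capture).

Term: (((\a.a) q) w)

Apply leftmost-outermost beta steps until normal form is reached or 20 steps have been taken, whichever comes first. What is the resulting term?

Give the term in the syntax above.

Step 0: (((\a.a) q) w)
Step 1: (q w)

Answer: (q w)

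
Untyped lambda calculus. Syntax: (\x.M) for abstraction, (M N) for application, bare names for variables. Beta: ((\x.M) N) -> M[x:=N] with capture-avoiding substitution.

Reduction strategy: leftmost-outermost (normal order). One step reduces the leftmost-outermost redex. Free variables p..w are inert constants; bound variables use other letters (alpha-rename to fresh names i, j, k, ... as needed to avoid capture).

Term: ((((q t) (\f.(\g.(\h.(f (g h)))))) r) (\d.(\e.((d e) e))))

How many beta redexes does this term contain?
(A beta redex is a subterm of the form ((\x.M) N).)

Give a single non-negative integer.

Answer: 0

Derivation:
Term: ((((q t) (\f.(\g.(\h.(f (g h)))))) r) (\d.(\e.((d e) e))))
  (no redexes)
Total redexes: 0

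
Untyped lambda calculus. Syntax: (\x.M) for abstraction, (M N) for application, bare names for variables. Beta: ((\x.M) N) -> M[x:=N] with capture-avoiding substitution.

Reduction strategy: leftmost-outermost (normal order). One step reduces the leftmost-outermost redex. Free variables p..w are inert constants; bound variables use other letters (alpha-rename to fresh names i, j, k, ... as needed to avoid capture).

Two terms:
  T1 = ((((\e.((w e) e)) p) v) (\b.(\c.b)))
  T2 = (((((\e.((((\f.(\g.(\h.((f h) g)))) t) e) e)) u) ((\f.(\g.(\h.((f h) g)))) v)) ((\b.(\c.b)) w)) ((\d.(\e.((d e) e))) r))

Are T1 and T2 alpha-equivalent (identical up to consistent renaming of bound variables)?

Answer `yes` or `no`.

Answer: no

Derivation:
Term 1: ((((\e.((w e) e)) p) v) (\b.(\c.b)))
Term 2: (((((\e.((((\f.(\g.(\h.((f h) g)))) t) e) e)) u) ((\f.(\g.(\h.((f h) g)))) v)) ((\b.(\c.b)) w)) ((\d.(\e.((d e) e))) r))
Alpha-equivalence: compare structure up to binder renaming.
Result: False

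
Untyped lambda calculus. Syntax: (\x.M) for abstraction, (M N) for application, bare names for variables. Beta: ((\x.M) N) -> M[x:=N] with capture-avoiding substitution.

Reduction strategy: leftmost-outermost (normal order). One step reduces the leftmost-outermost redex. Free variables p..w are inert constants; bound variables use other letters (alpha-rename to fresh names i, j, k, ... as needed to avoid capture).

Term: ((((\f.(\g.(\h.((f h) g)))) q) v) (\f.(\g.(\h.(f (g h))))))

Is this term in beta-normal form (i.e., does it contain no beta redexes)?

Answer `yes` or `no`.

Answer: no

Derivation:
Term: ((((\f.(\g.(\h.((f h) g)))) q) v) (\f.(\g.(\h.(f (g h))))))
Found 1 beta redex(es).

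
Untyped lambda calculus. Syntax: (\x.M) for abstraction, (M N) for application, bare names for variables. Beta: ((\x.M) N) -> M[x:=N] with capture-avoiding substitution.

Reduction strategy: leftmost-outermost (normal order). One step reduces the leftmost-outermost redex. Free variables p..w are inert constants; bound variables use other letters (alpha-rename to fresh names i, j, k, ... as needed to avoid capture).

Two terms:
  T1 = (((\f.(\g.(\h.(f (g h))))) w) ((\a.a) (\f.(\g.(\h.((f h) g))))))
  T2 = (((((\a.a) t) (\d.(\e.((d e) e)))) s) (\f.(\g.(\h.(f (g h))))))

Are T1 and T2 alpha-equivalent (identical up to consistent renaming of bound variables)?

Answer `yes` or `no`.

Term 1: (((\f.(\g.(\h.(f (g h))))) w) ((\a.a) (\f.(\g.(\h.((f h) g))))))
Term 2: (((((\a.a) t) (\d.(\e.((d e) e)))) s) (\f.(\g.(\h.(f (g h))))))
Alpha-equivalence: compare structure up to binder renaming.
Result: False

Answer: no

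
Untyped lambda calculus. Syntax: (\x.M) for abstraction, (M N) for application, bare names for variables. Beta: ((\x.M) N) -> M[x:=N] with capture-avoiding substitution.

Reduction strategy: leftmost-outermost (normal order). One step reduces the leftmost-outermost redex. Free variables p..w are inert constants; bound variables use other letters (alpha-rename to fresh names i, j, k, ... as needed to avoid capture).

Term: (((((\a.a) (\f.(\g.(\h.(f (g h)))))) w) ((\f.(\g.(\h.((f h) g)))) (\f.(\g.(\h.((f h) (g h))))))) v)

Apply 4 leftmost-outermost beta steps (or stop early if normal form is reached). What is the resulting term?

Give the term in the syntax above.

Answer: (w (((\f.(\g.(\h.((f h) g)))) (\f.(\g.(\h.((f h) (g h)))))) v))

Derivation:
Step 0: (((((\a.a) (\f.(\g.(\h.(f (g h)))))) w) ((\f.(\g.(\h.((f h) g)))) (\f.(\g.(\h.((f h) (g h))))))) v)
Step 1: ((((\f.(\g.(\h.(f (g h))))) w) ((\f.(\g.(\h.((f h) g)))) (\f.(\g.(\h.((f h) (g h))))))) v)
Step 2: (((\g.(\h.(w (g h)))) ((\f.(\g.(\h.((f h) g)))) (\f.(\g.(\h.((f h) (g h))))))) v)
Step 3: ((\h.(w (((\f.(\g.(\h.((f h) g)))) (\f.(\g.(\h.((f h) (g h)))))) h))) v)
Step 4: (w (((\f.(\g.(\h.((f h) g)))) (\f.(\g.(\h.((f h) (g h)))))) v))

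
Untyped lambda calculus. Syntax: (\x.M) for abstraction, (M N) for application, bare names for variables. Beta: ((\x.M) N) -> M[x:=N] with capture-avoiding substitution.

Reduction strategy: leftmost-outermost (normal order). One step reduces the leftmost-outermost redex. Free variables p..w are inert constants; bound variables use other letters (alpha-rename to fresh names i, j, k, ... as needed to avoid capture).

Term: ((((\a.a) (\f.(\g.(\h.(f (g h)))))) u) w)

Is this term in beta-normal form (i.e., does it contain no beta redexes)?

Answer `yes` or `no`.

Term: ((((\a.a) (\f.(\g.(\h.(f (g h)))))) u) w)
Found 1 beta redex(es).

Answer: no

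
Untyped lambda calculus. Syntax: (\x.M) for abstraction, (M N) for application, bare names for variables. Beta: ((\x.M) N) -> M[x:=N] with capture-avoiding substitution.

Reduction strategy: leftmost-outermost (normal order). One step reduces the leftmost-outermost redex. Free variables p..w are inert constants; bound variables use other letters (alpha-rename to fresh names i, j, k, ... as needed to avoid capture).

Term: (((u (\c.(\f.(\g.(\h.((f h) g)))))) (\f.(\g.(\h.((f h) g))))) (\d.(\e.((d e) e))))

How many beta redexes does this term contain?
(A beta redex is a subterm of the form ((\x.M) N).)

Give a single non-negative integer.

Answer: 0

Derivation:
Term: (((u (\c.(\f.(\g.(\h.((f h) g)))))) (\f.(\g.(\h.((f h) g))))) (\d.(\e.((d e) e))))
  (no redexes)
Total redexes: 0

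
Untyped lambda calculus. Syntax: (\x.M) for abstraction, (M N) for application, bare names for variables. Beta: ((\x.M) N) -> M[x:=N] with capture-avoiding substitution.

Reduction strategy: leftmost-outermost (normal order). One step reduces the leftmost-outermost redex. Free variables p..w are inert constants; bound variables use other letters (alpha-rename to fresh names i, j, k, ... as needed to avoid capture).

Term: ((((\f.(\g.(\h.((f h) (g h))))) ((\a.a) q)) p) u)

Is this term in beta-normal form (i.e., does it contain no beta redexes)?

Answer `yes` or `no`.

Answer: no

Derivation:
Term: ((((\f.(\g.(\h.((f h) (g h))))) ((\a.a) q)) p) u)
Found 2 beta redex(es).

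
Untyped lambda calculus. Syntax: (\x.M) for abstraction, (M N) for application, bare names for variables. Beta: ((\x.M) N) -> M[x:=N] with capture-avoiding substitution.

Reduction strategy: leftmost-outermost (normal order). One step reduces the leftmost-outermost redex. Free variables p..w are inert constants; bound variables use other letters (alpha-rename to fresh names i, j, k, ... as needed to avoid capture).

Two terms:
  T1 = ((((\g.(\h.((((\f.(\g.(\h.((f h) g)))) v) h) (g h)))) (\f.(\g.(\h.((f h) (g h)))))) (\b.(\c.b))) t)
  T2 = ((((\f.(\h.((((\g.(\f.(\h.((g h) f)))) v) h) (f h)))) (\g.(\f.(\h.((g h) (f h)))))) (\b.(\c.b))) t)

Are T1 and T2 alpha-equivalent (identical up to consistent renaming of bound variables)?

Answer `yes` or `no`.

Term 1: ((((\g.(\h.((((\f.(\g.(\h.((f h) g)))) v) h) (g h)))) (\f.(\g.(\h.((f h) (g h)))))) (\b.(\c.b))) t)
Term 2: ((((\f.(\h.((((\g.(\f.(\h.((g h) f)))) v) h) (f h)))) (\g.(\f.(\h.((g h) (f h)))))) (\b.(\c.b))) t)
Alpha-equivalence: compare structure up to binder renaming.
Result: True

Answer: yes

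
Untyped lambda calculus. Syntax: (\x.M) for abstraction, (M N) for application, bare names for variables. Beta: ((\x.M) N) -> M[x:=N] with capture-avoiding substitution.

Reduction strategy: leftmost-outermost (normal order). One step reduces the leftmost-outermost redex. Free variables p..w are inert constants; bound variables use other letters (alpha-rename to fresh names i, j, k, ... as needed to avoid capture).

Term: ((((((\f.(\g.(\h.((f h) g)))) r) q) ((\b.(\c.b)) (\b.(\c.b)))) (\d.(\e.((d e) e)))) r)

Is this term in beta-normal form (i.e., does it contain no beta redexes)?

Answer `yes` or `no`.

Answer: no

Derivation:
Term: ((((((\f.(\g.(\h.((f h) g)))) r) q) ((\b.(\c.b)) (\b.(\c.b)))) (\d.(\e.((d e) e)))) r)
Found 2 beta redex(es).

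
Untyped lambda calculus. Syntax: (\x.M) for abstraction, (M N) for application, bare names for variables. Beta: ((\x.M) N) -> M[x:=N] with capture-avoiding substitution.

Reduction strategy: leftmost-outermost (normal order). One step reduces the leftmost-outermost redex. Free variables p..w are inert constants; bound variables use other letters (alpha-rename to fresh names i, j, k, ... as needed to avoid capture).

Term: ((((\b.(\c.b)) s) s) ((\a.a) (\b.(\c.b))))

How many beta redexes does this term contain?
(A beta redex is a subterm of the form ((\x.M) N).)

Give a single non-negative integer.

Term: ((((\b.(\c.b)) s) s) ((\a.a) (\b.(\c.b))))
  Redex: ((\b.(\c.b)) s)
  Redex: ((\a.a) (\b.(\c.b)))
Total redexes: 2

Answer: 2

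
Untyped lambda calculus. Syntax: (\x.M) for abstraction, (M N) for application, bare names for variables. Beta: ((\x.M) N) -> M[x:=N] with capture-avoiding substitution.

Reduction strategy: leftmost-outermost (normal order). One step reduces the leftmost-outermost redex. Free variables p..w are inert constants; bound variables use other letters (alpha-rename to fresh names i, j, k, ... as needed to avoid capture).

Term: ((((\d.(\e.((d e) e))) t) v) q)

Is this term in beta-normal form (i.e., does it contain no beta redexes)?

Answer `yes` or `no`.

Answer: no

Derivation:
Term: ((((\d.(\e.((d e) e))) t) v) q)
Found 1 beta redex(es).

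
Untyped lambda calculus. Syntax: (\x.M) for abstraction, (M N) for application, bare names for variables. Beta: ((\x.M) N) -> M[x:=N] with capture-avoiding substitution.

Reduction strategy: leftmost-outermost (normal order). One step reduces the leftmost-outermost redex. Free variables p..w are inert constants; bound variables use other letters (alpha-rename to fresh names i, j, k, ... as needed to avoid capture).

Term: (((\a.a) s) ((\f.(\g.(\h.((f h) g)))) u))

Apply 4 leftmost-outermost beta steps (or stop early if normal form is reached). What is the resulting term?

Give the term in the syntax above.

Step 0: (((\a.a) s) ((\f.(\g.(\h.((f h) g)))) u))
Step 1: (s ((\f.(\g.(\h.((f h) g)))) u))
Step 2: (s (\g.(\h.((u h) g))))
Step 3: (normal form reached)

Answer: (s (\g.(\h.((u h) g))))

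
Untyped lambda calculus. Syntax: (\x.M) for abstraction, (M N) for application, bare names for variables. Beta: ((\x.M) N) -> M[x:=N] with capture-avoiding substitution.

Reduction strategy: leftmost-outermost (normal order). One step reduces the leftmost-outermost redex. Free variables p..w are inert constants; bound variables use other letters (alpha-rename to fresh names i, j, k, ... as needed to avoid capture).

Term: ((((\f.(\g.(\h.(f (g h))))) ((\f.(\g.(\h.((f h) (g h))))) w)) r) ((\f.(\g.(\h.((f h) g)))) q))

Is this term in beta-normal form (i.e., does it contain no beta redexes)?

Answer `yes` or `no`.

Answer: no

Derivation:
Term: ((((\f.(\g.(\h.(f (g h))))) ((\f.(\g.(\h.((f h) (g h))))) w)) r) ((\f.(\g.(\h.((f h) g)))) q))
Found 3 beta redex(es).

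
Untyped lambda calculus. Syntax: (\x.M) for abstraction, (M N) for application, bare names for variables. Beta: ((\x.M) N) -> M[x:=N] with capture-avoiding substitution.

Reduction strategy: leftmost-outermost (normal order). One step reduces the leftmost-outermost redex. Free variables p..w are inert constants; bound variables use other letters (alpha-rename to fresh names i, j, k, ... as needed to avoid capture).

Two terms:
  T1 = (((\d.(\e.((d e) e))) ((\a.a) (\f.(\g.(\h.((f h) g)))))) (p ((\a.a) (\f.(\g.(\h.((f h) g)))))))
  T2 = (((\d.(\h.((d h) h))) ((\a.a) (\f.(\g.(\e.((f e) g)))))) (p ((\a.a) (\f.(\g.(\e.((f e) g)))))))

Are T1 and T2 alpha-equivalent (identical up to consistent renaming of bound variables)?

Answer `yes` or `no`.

Answer: yes

Derivation:
Term 1: (((\d.(\e.((d e) e))) ((\a.a) (\f.(\g.(\h.((f h) g)))))) (p ((\a.a) (\f.(\g.(\h.((f h) g)))))))
Term 2: (((\d.(\h.((d h) h))) ((\a.a) (\f.(\g.(\e.((f e) g)))))) (p ((\a.a) (\f.(\g.(\e.((f e) g)))))))
Alpha-equivalence: compare structure up to binder renaming.
Result: True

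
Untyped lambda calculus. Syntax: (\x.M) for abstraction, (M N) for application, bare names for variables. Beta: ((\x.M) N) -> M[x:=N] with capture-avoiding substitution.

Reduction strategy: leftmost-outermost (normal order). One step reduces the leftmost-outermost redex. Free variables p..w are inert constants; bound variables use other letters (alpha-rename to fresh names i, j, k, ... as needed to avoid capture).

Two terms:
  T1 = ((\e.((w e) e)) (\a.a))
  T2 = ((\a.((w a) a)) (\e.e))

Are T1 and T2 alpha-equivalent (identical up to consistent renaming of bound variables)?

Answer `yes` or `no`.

Answer: yes

Derivation:
Term 1: ((\e.((w e) e)) (\a.a))
Term 2: ((\a.((w a) a)) (\e.e))
Alpha-equivalence: compare structure up to binder renaming.
Result: True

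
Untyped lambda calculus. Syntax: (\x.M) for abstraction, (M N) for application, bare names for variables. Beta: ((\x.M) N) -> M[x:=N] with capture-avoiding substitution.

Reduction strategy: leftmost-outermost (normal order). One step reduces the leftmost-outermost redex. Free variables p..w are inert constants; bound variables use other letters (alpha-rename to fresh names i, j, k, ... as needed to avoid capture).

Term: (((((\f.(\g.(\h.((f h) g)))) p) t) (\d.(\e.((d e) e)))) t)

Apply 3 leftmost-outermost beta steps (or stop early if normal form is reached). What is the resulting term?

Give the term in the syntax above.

Answer: (((p (\d.(\e.((d e) e)))) t) t)

Derivation:
Step 0: (((((\f.(\g.(\h.((f h) g)))) p) t) (\d.(\e.((d e) e)))) t)
Step 1: ((((\g.(\h.((p h) g))) t) (\d.(\e.((d e) e)))) t)
Step 2: (((\h.((p h) t)) (\d.(\e.((d e) e)))) t)
Step 3: (((p (\d.(\e.((d e) e)))) t) t)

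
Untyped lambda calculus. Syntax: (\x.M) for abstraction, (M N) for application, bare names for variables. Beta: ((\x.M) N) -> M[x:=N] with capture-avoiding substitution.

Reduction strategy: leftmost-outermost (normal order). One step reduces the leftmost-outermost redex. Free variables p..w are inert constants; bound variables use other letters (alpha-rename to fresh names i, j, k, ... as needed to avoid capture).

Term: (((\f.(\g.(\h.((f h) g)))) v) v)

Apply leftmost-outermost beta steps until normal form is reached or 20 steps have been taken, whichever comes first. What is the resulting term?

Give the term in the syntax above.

Step 0: (((\f.(\g.(\h.((f h) g)))) v) v)
Step 1: ((\g.(\h.((v h) g))) v)
Step 2: (\h.((v h) v))

Answer: (\h.((v h) v))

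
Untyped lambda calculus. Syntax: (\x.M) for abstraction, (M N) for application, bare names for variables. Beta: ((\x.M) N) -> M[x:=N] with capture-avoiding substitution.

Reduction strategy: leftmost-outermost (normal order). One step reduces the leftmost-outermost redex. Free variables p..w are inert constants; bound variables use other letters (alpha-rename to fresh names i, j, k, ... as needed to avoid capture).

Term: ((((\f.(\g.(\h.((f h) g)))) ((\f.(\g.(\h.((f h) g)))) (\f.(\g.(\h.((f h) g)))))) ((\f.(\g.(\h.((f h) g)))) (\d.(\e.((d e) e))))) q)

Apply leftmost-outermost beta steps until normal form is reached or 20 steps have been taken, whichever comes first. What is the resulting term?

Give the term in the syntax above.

Answer: (\h.((q h) h))

Derivation:
Step 0: ((((\f.(\g.(\h.((f h) g)))) ((\f.(\g.(\h.((f h) g)))) (\f.(\g.(\h.((f h) g)))))) ((\f.(\g.(\h.((f h) g)))) (\d.(\e.((d e) e))))) q)
Step 1: (((\g.(\h.((((\f.(\g.(\h.((f h) g)))) (\f.(\g.(\h.((f h) g))))) h) g))) ((\f.(\g.(\h.((f h) g)))) (\d.(\e.((d e) e))))) q)
Step 2: ((\h.((((\f.(\g.(\h.((f h) g)))) (\f.(\g.(\h.((f h) g))))) h) ((\f.(\g.(\h.((f h) g)))) (\d.(\e.((d e) e)))))) q)
Step 3: ((((\f.(\g.(\h.((f h) g)))) (\f.(\g.(\h.((f h) g))))) q) ((\f.(\g.(\h.((f h) g)))) (\d.(\e.((d e) e)))))
Step 4: (((\g.(\h.(((\f.(\g.(\h.((f h) g)))) h) g))) q) ((\f.(\g.(\h.((f h) g)))) (\d.(\e.((d e) e)))))
Step 5: ((\h.(((\f.(\g.(\h.((f h) g)))) h) q)) ((\f.(\g.(\h.((f h) g)))) (\d.(\e.((d e) e)))))
Step 6: (((\f.(\g.(\h.((f h) g)))) ((\f.(\g.(\h.((f h) g)))) (\d.(\e.((d e) e))))) q)
Step 7: ((\g.(\h.((((\f.(\g.(\h.((f h) g)))) (\d.(\e.((d e) e)))) h) g))) q)
Step 8: (\h.((((\f.(\g.(\h.((f h) g)))) (\d.(\e.((d e) e)))) h) q))
Step 9: (\h.(((\g.(\h.(((\d.(\e.((d e) e))) h) g))) h) q))
Step 10: (\h.((\i.(((\d.(\e.((d e) e))) i) h)) q))
Step 11: (\h.(((\d.(\e.((d e) e))) q) h))
Step 12: (\h.((\e.((q e) e)) h))
Step 13: (\h.((q h) h))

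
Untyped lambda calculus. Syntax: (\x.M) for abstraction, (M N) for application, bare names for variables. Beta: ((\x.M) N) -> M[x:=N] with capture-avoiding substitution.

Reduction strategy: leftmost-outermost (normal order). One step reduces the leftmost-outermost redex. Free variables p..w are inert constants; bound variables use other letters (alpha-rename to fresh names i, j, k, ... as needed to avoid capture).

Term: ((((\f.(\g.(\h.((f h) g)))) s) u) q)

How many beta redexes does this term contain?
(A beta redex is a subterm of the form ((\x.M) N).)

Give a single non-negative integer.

Answer: 1

Derivation:
Term: ((((\f.(\g.(\h.((f h) g)))) s) u) q)
  Redex: ((\f.(\g.(\h.((f h) g)))) s)
Total redexes: 1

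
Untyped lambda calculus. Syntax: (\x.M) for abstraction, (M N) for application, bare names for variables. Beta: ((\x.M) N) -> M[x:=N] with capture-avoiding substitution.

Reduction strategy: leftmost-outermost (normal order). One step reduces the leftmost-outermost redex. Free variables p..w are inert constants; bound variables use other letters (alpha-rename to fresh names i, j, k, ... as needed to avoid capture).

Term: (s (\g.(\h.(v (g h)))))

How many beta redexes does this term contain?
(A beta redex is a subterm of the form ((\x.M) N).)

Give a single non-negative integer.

Term: (s (\g.(\h.(v (g h)))))
  (no redexes)
Total redexes: 0

Answer: 0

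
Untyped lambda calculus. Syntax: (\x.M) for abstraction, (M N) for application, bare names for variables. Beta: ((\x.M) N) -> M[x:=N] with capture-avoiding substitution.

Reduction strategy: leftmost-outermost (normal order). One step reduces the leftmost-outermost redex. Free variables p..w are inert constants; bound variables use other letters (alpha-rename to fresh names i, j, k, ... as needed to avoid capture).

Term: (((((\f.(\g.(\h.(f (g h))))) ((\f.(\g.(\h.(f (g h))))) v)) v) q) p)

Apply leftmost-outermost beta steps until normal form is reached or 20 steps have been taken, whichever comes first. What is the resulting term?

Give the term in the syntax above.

Step 0: (((((\f.(\g.(\h.(f (g h))))) ((\f.(\g.(\h.(f (g h))))) v)) v) q) p)
Step 1: ((((\g.(\h.(((\f.(\g.(\h.(f (g h))))) v) (g h)))) v) q) p)
Step 2: (((\h.(((\f.(\g.(\h.(f (g h))))) v) (v h))) q) p)
Step 3: ((((\f.(\g.(\h.(f (g h))))) v) (v q)) p)
Step 4: (((\g.(\h.(v (g h)))) (v q)) p)
Step 5: ((\h.(v ((v q) h))) p)
Step 6: (v ((v q) p))

Answer: (v ((v q) p))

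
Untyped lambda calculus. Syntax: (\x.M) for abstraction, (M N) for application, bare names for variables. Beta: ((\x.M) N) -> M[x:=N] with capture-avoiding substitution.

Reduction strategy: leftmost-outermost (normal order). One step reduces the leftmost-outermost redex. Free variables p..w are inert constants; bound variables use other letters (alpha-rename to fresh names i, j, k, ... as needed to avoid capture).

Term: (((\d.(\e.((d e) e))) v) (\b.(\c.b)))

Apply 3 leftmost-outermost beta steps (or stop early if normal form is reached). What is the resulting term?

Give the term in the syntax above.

Answer: ((v (\b.(\c.b))) (\b.(\c.b)))

Derivation:
Step 0: (((\d.(\e.((d e) e))) v) (\b.(\c.b)))
Step 1: ((\e.((v e) e)) (\b.(\c.b)))
Step 2: ((v (\b.(\c.b))) (\b.(\c.b)))
Step 3: (normal form reached)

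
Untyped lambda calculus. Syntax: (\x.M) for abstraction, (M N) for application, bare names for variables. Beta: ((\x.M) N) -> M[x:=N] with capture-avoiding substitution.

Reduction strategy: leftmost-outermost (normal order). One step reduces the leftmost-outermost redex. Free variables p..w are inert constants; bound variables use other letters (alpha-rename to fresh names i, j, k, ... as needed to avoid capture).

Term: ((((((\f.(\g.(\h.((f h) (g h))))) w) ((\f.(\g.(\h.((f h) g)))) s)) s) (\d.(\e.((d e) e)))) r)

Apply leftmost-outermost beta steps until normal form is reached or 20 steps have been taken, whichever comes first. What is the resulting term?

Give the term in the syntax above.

Answer: ((((w s) (\h.((s h) s))) (\d.(\e.((d e) e)))) r)

Derivation:
Step 0: ((((((\f.(\g.(\h.((f h) (g h))))) w) ((\f.(\g.(\h.((f h) g)))) s)) s) (\d.(\e.((d e) e)))) r)
Step 1: (((((\g.(\h.((w h) (g h)))) ((\f.(\g.(\h.((f h) g)))) s)) s) (\d.(\e.((d e) e)))) r)
Step 2: ((((\h.((w h) (((\f.(\g.(\h.((f h) g)))) s) h))) s) (\d.(\e.((d e) e)))) r)
Step 3: ((((w s) (((\f.(\g.(\h.((f h) g)))) s) s)) (\d.(\e.((d e) e)))) r)
Step 4: ((((w s) ((\g.(\h.((s h) g))) s)) (\d.(\e.((d e) e)))) r)
Step 5: ((((w s) (\h.((s h) s))) (\d.(\e.((d e) e)))) r)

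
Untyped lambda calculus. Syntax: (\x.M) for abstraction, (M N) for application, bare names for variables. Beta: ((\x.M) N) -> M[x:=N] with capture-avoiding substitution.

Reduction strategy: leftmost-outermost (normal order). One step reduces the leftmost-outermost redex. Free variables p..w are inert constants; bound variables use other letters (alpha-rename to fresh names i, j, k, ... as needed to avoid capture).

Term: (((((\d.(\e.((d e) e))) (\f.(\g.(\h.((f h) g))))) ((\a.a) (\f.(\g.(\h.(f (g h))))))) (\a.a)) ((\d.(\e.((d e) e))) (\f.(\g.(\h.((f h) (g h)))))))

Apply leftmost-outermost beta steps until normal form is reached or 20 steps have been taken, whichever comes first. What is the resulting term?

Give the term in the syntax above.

Answer: (\g.(\h.(\j.(((g h) j) ((g h) j)))))

Derivation:
Step 0: (((((\d.(\e.((d e) e))) (\f.(\g.(\h.((f h) g))))) ((\a.a) (\f.(\g.(\h.(f (g h))))))) (\a.a)) ((\d.(\e.((d e) e))) (\f.(\g.(\h.((f h) (g h)))))))
Step 1: ((((\e.(((\f.(\g.(\h.((f h) g)))) e) e)) ((\a.a) (\f.(\g.(\h.(f (g h))))))) (\a.a)) ((\d.(\e.((d e) e))) (\f.(\g.(\h.((f h) (g h)))))))
Step 2: (((((\f.(\g.(\h.((f h) g)))) ((\a.a) (\f.(\g.(\h.(f (g h))))))) ((\a.a) (\f.(\g.(\h.(f (g h))))))) (\a.a)) ((\d.(\e.((d e) e))) (\f.(\g.(\h.((f h) (g h)))))))
Step 3: ((((\g.(\h.((((\a.a) (\f.(\g.(\h.(f (g h)))))) h) g))) ((\a.a) (\f.(\g.(\h.(f (g h))))))) (\a.a)) ((\d.(\e.((d e) e))) (\f.(\g.(\h.((f h) (g h)))))))
Step 4: (((\h.((((\a.a) (\f.(\g.(\h.(f (g h)))))) h) ((\a.a) (\f.(\g.(\h.(f (g h)))))))) (\a.a)) ((\d.(\e.((d e) e))) (\f.(\g.(\h.((f h) (g h)))))))
Step 5: (((((\a.a) (\f.(\g.(\h.(f (g h)))))) (\a.a)) ((\a.a) (\f.(\g.(\h.(f (g h))))))) ((\d.(\e.((d e) e))) (\f.(\g.(\h.((f h) (g h)))))))
Step 6: ((((\f.(\g.(\h.(f (g h))))) (\a.a)) ((\a.a) (\f.(\g.(\h.(f (g h))))))) ((\d.(\e.((d e) e))) (\f.(\g.(\h.((f h) (g h)))))))
Step 7: (((\g.(\h.((\a.a) (g h)))) ((\a.a) (\f.(\g.(\h.(f (g h))))))) ((\d.(\e.((d e) e))) (\f.(\g.(\h.((f h) (g h)))))))
Step 8: ((\h.((\a.a) (((\a.a) (\f.(\g.(\h.(f (g h)))))) h))) ((\d.(\e.((d e) e))) (\f.(\g.(\h.((f h) (g h)))))))
Step 9: ((\a.a) (((\a.a) (\f.(\g.(\h.(f (g h)))))) ((\d.(\e.((d e) e))) (\f.(\g.(\h.((f h) (g h))))))))
Step 10: (((\a.a) (\f.(\g.(\h.(f (g h)))))) ((\d.(\e.((d e) e))) (\f.(\g.(\h.((f h) (g h)))))))
Step 11: ((\f.(\g.(\h.(f (g h))))) ((\d.(\e.((d e) e))) (\f.(\g.(\h.((f h) (g h)))))))
Step 12: (\g.(\h.(((\d.(\e.((d e) e))) (\f.(\g.(\h.((f h) (g h)))))) (g h))))
Step 13: (\g.(\h.((\e.(((\f.(\g.(\h.((f h) (g h))))) e) e)) (g h))))
Step 14: (\g.(\h.(((\f.(\g.(\h.((f h) (g h))))) (g h)) (g h))))
Step 15: (\g.(\h.((\i.(\j.(((g h) j) (i j)))) (g h))))
Step 16: (\g.(\h.(\j.(((g h) j) ((g h) j)))))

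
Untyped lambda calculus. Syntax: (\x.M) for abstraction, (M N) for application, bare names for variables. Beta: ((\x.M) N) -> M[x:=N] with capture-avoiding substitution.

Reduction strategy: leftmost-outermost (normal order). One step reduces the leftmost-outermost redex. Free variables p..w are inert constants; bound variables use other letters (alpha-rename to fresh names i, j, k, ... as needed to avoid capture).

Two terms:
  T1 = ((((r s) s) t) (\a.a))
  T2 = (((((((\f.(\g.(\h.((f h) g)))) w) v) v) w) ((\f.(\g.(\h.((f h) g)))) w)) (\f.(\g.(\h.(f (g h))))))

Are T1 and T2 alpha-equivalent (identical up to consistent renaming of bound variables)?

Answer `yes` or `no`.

Term 1: ((((r s) s) t) (\a.a))
Term 2: (((((((\f.(\g.(\h.((f h) g)))) w) v) v) w) ((\f.(\g.(\h.((f h) g)))) w)) (\f.(\g.(\h.(f (g h))))))
Alpha-equivalence: compare structure up to binder renaming.
Result: False

Answer: no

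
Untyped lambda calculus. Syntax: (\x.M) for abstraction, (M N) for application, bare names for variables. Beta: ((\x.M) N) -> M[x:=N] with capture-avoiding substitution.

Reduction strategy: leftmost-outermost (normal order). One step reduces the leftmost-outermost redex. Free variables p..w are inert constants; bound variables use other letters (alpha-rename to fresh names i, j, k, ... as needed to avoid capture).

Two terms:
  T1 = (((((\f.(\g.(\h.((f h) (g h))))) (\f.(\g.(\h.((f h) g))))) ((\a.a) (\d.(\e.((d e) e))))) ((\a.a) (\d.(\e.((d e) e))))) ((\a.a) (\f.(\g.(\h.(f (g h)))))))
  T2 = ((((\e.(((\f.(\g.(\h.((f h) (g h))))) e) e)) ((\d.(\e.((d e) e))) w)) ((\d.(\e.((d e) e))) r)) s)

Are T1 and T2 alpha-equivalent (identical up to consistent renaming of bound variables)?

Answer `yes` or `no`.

Answer: no

Derivation:
Term 1: (((((\f.(\g.(\h.((f h) (g h))))) (\f.(\g.(\h.((f h) g))))) ((\a.a) (\d.(\e.((d e) e))))) ((\a.a) (\d.(\e.((d e) e))))) ((\a.a) (\f.(\g.(\h.(f (g h)))))))
Term 2: ((((\e.(((\f.(\g.(\h.((f h) (g h))))) e) e)) ((\d.(\e.((d e) e))) w)) ((\d.(\e.((d e) e))) r)) s)
Alpha-equivalence: compare structure up to binder renaming.
Result: False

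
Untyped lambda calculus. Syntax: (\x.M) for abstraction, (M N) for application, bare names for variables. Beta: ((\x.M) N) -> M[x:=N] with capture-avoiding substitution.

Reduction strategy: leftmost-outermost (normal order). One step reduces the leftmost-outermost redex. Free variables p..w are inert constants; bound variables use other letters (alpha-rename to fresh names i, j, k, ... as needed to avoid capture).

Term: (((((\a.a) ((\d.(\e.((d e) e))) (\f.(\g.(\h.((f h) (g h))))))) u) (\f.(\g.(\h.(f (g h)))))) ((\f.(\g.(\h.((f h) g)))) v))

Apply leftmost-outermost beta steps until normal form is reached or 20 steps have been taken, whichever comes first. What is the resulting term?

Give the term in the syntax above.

Step 0: (((((\a.a) ((\d.(\e.((d e) e))) (\f.(\g.(\h.((f h) (g h))))))) u) (\f.(\g.(\h.(f (g h)))))) ((\f.(\g.(\h.((f h) g)))) v))
Step 1: (((((\d.(\e.((d e) e))) (\f.(\g.(\h.((f h) (g h)))))) u) (\f.(\g.(\h.(f (g h)))))) ((\f.(\g.(\h.((f h) g)))) v))
Step 2: ((((\e.(((\f.(\g.(\h.((f h) (g h))))) e) e)) u) (\f.(\g.(\h.(f (g h)))))) ((\f.(\g.(\h.((f h) g)))) v))
Step 3: (((((\f.(\g.(\h.((f h) (g h))))) u) u) (\f.(\g.(\h.(f (g h)))))) ((\f.(\g.(\h.((f h) g)))) v))
Step 4: ((((\g.(\h.((u h) (g h)))) u) (\f.(\g.(\h.(f (g h)))))) ((\f.(\g.(\h.((f h) g)))) v))
Step 5: (((\h.((u h) (u h))) (\f.(\g.(\h.(f (g h)))))) ((\f.(\g.(\h.((f h) g)))) v))
Step 6: (((u (\f.(\g.(\h.(f (g h)))))) (u (\f.(\g.(\h.(f (g h))))))) ((\f.(\g.(\h.((f h) g)))) v))
Step 7: (((u (\f.(\g.(\h.(f (g h)))))) (u (\f.(\g.(\h.(f (g h))))))) (\g.(\h.((v h) g))))

Answer: (((u (\f.(\g.(\h.(f (g h)))))) (u (\f.(\g.(\h.(f (g h))))))) (\g.(\h.((v h) g))))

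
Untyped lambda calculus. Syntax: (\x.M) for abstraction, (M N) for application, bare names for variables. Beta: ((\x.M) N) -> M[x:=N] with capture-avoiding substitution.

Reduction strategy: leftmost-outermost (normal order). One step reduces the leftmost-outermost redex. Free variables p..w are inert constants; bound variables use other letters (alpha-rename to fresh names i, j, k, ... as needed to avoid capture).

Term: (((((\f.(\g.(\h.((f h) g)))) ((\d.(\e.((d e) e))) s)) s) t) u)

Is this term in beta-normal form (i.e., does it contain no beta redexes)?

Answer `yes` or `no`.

Term: (((((\f.(\g.(\h.((f h) g)))) ((\d.(\e.((d e) e))) s)) s) t) u)
Found 2 beta redex(es).

Answer: no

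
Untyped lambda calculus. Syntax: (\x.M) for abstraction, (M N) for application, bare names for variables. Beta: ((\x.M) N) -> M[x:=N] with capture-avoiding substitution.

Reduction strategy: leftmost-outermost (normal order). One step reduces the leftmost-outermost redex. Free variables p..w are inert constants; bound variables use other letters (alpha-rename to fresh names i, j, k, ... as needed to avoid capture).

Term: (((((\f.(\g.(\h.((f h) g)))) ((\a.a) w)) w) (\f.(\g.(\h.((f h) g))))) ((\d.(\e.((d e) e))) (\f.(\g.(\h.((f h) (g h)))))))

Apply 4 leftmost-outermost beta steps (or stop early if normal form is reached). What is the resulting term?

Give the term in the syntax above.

Step 0: (((((\f.(\g.(\h.((f h) g)))) ((\a.a) w)) w) (\f.(\g.(\h.((f h) g))))) ((\d.(\e.((d e) e))) (\f.(\g.(\h.((f h) (g h)))))))
Step 1: ((((\g.(\h.((((\a.a) w) h) g))) w) (\f.(\g.(\h.((f h) g))))) ((\d.(\e.((d e) e))) (\f.(\g.(\h.((f h) (g h)))))))
Step 2: (((\h.((((\a.a) w) h) w)) (\f.(\g.(\h.((f h) g))))) ((\d.(\e.((d e) e))) (\f.(\g.(\h.((f h) (g h)))))))
Step 3: (((((\a.a) w) (\f.(\g.(\h.((f h) g))))) w) ((\d.(\e.((d e) e))) (\f.(\g.(\h.((f h) (g h)))))))
Step 4: (((w (\f.(\g.(\h.((f h) g))))) w) ((\d.(\e.((d e) e))) (\f.(\g.(\h.((f h) (g h)))))))

Answer: (((w (\f.(\g.(\h.((f h) g))))) w) ((\d.(\e.((d e) e))) (\f.(\g.(\h.((f h) (g h)))))))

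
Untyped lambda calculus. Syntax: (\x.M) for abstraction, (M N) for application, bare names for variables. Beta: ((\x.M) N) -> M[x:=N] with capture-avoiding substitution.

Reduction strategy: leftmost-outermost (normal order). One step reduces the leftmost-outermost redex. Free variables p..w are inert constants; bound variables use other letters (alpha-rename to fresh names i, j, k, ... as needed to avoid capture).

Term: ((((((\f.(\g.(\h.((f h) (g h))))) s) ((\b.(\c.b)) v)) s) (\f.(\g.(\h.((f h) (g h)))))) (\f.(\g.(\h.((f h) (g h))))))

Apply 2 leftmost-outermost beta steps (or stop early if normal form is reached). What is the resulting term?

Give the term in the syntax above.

Step 0: ((((((\f.(\g.(\h.((f h) (g h))))) s) ((\b.(\c.b)) v)) s) (\f.(\g.(\h.((f h) (g h)))))) (\f.(\g.(\h.((f h) (g h))))))
Step 1: (((((\g.(\h.((s h) (g h)))) ((\b.(\c.b)) v)) s) (\f.(\g.(\h.((f h) (g h)))))) (\f.(\g.(\h.((f h) (g h))))))
Step 2: ((((\h.((s h) (((\b.(\c.b)) v) h))) s) (\f.(\g.(\h.((f h) (g h)))))) (\f.(\g.(\h.((f h) (g h))))))

Answer: ((((\h.((s h) (((\b.(\c.b)) v) h))) s) (\f.(\g.(\h.((f h) (g h)))))) (\f.(\g.(\h.((f h) (g h))))))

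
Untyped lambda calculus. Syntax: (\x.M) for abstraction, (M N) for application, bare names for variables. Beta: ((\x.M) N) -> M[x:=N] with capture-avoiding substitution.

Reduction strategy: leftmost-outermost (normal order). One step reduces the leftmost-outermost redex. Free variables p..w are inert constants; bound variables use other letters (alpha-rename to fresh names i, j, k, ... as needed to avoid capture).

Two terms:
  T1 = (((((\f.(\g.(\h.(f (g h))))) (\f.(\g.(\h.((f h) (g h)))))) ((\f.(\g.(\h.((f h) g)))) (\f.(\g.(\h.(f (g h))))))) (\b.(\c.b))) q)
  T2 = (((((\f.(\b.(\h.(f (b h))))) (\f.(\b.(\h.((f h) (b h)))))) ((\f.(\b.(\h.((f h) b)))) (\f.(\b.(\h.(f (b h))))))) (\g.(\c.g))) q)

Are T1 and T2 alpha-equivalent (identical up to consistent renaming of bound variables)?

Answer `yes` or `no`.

Answer: yes

Derivation:
Term 1: (((((\f.(\g.(\h.(f (g h))))) (\f.(\g.(\h.((f h) (g h)))))) ((\f.(\g.(\h.((f h) g)))) (\f.(\g.(\h.(f (g h))))))) (\b.(\c.b))) q)
Term 2: (((((\f.(\b.(\h.(f (b h))))) (\f.(\b.(\h.((f h) (b h)))))) ((\f.(\b.(\h.((f h) b)))) (\f.(\b.(\h.(f (b h))))))) (\g.(\c.g))) q)
Alpha-equivalence: compare structure up to binder renaming.
Result: True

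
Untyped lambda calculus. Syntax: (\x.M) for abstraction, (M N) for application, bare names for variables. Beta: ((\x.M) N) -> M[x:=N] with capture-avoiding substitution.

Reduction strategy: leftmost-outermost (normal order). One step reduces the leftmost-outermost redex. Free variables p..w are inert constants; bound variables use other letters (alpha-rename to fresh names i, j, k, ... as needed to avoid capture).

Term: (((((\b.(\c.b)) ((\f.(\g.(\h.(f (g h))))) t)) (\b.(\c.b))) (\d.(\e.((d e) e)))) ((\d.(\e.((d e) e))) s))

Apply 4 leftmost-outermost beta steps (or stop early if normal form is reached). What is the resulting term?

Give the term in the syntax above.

Answer: ((\h.(t ((\d.(\e.((d e) e))) h))) ((\d.(\e.((d e) e))) s))

Derivation:
Step 0: (((((\b.(\c.b)) ((\f.(\g.(\h.(f (g h))))) t)) (\b.(\c.b))) (\d.(\e.((d e) e)))) ((\d.(\e.((d e) e))) s))
Step 1: ((((\c.((\f.(\g.(\h.(f (g h))))) t)) (\b.(\c.b))) (\d.(\e.((d e) e)))) ((\d.(\e.((d e) e))) s))
Step 2: ((((\f.(\g.(\h.(f (g h))))) t) (\d.(\e.((d e) e)))) ((\d.(\e.((d e) e))) s))
Step 3: (((\g.(\h.(t (g h)))) (\d.(\e.((d e) e)))) ((\d.(\e.((d e) e))) s))
Step 4: ((\h.(t ((\d.(\e.((d e) e))) h))) ((\d.(\e.((d e) e))) s))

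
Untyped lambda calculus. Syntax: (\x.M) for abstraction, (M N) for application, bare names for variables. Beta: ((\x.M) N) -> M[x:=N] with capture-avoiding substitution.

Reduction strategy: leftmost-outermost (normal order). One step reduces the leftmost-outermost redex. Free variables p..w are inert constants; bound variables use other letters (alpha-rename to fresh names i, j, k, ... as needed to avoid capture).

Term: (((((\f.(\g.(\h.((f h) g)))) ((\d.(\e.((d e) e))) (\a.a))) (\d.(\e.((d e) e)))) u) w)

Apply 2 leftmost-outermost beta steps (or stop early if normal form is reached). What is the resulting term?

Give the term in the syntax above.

Answer: (((\h.((((\d.(\e.((d e) e))) (\a.a)) h) (\d.(\e.((d e) e))))) u) w)

Derivation:
Step 0: (((((\f.(\g.(\h.((f h) g)))) ((\d.(\e.((d e) e))) (\a.a))) (\d.(\e.((d e) e)))) u) w)
Step 1: ((((\g.(\h.((((\d.(\e.((d e) e))) (\a.a)) h) g))) (\d.(\e.((d e) e)))) u) w)
Step 2: (((\h.((((\d.(\e.((d e) e))) (\a.a)) h) (\d.(\e.((d e) e))))) u) w)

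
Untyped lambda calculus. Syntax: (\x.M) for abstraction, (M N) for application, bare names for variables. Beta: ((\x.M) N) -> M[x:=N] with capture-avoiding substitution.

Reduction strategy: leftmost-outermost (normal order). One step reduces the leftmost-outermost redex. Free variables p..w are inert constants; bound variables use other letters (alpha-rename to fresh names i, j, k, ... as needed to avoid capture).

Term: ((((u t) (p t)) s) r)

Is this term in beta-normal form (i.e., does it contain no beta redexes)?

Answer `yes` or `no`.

Term: ((((u t) (p t)) s) r)
No beta redexes found.

Answer: yes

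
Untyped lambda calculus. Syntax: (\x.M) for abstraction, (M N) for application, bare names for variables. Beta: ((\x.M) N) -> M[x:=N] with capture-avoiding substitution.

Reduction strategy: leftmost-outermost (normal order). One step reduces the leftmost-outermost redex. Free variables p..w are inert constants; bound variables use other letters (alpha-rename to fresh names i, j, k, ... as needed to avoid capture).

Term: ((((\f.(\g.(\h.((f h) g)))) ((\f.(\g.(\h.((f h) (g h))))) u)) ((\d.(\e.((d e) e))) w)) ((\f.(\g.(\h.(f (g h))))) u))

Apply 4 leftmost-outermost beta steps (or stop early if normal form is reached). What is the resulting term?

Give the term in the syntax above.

Answer: (((\g.(\h.((u h) (g h)))) ((\f.(\g.(\h.(f (g h))))) u)) ((\d.(\e.((d e) e))) w))

Derivation:
Step 0: ((((\f.(\g.(\h.((f h) g)))) ((\f.(\g.(\h.((f h) (g h))))) u)) ((\d.(\e.((d e) e))) w)) ((\f.(\g.(\h.(f (g h))))) u))
Step 1: (((\g.(\h.((((\f.(\g.(\h.((f h) (g h))))) u) h) g))) ((\d.(\e.((d e) e))) w)) ((\f.(\g.(\h.(f (g h))))) u))
Step 2: ((\h.((((\f.(\g.(\h.((f h) (g h))))) u) h) ((\d.(\e.((d e) e))) w))) ((\f.(\g.(\h.(f (g h))))) u))
Step 3: ((((\f.(\g.(\h.((f h) (g h))))) u) ((\f.(\g.(\h.(f (g h))))) u)) ((\d.(\e.((d e) e))) w))
Step 4: (((\g.(\h.((u h) (g h)))) ((\f.(\g.(\h.(f (g h))))) u)) ((\d.(\e.((d e) e))) w))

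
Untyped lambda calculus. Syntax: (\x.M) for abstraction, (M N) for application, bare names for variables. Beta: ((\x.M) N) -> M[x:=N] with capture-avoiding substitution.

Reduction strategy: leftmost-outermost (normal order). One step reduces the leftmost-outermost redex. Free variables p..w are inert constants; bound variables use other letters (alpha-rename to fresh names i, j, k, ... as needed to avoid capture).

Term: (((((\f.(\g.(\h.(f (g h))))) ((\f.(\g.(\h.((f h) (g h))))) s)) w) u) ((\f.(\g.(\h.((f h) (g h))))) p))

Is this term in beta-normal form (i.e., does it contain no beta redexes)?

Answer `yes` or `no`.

Term: (((((\f.(\g.(\h.(f (g h))))) ((\f.(\g.(\h.((f h) (g h))))) s)) w) u) ((\f.(\g.(\h.((f h) (g h))))) p))
Found 3 beta redex(es).

Answer: no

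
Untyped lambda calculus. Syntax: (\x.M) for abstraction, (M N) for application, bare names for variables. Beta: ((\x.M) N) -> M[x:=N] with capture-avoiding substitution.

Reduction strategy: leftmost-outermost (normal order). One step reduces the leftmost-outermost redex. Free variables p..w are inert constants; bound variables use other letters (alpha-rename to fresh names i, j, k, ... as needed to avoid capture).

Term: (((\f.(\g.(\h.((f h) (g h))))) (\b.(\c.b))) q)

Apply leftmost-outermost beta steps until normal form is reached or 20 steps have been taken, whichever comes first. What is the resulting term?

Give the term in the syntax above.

Step 0: (((\f.(\g.(\h.((f h) (g h))))) (\b.(\c.b))) q)
Step 1: ((\g.(\h.(((\b.(\c.b)) h) (g h)))) q)
Step 2: (\h.(((\b.(\c.b)) h) (q h)))
Step 3: (\h.((\c.h) (q h)))
Step 4: (\h.h)

Answer: (\h.h)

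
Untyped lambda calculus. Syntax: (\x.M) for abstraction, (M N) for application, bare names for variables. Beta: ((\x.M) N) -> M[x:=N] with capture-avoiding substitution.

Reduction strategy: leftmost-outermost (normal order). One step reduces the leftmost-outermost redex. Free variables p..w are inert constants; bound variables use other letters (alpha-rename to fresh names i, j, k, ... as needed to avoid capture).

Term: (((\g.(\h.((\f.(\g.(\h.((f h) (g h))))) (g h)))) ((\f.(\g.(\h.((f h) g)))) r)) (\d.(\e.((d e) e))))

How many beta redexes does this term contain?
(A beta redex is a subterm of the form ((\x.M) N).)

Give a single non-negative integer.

Term: (((\g.(\h.((\f.(\g.(\h.((f h) (g h))))) (g h)))) ((\f.(\g.(\h.((f h) g)))) r)) (\d.(\e.((d e) e))))
  Redex: ((\g.(\h.((\f.(\g.(\h.((f h) (g h))))) (g h)))) ((\f.(\g.(\h.((f h) g)))) r))
  Redex: ((\f.(\g.(\h.((f h) (g h))))) (g h))
  Redex: ((\f.(\g.(\h.((f h) g)))) r)
Total redexes: 3

Answer: 3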